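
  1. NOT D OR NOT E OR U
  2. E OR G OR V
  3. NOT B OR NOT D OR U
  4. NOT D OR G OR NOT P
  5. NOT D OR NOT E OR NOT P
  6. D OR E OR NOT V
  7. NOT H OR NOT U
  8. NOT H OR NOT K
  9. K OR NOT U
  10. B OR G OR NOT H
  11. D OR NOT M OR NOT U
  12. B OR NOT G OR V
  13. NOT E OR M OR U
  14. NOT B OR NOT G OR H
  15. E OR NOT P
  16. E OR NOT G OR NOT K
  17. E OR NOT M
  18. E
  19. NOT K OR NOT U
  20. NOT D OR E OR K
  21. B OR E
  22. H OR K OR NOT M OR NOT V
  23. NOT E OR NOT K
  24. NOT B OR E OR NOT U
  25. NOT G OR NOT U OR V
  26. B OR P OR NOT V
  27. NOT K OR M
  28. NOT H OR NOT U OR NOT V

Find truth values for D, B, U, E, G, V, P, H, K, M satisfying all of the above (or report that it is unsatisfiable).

Unit clause (E) forces E = True.
In (NOT E OR NOT K) only NOT K is left, so K = False.
In (K OR NOT U) only NOT U is left, so U = False.
In (NOT E OR M OR U) only M is left, so M = True.
In (NOT D OR NOT E OR U) only NOT D is left, so D = False.
Set B = True.
Set G = False.
Set V = False.
Set P = False.
Set H = False.
All clauses satisfied.

D = False, B = True, U = False, E = True, G = False, V = False, P = False, H = False, K = False, M = True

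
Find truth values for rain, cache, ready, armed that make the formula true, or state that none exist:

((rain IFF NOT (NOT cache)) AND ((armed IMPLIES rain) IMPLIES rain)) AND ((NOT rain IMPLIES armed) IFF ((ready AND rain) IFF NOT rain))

rain = True; cache = True; ready = False; armed = True

  (rain IFF NOT (NOT cache)) AND ((armed IMPLIES rain) IMPLIES rain) = True
    rain IFF NOT (NOT cache) = True
      NOT (NOT cache) = True
        NOT cache = False
    (armed IMPLIES rain) IMPLIES rain = True
      armed IMPLIES rain = True
  (NOT rain IMPLIES armed) IFF ((ready AND rain) IFF NOT rain) = True
    NOT rain IMPLIES armed = True
      NOT rain = False
    (ready AND rain) IFF NOT rain = True
      ready AND rain = False
      NOT rain = False
Both conjuncts True, so the formula holds.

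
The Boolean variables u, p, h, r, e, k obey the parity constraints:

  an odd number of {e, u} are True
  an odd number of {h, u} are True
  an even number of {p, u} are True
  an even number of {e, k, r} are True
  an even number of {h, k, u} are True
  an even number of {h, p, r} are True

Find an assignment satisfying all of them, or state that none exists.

u = True, p = True, h = False, r = True, e = False, k = True

{e, u}: 1 true → odd ✓
{h, u}: 1 true → odd ✓
{p, u}: 2 true → even ✓
{e, k, r}: 2 true → even ✓
{h, k, u}: 2 true → even ✓
{h, p, r}: 2 true → even ✓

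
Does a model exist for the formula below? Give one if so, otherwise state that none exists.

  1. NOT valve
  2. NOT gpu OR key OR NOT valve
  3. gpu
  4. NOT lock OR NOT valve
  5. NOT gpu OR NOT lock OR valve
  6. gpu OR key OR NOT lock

Unit clause (NOT valve) forces valve = False.
Unit clause (gpu) forces gpu = True.
In (NOT gpu OR NOT lock OR valve) only NOT lock is left, so lock = False.
Set key = True.
Check each clause:
  (NOT valve): NOT valve holds.
  (NOT gpu OR key OR NOT valve): key holds.
  (gpu): gpu holds.
  (NOT lock OR NOT valve): NOT lock holds.
  (NOT gpu OR NOT lock OR valve): NOT lock holds.
  (gpu OR key OR NOT lock): gpu holds.
All clauses satisfied.

valve = False, key = True, gpu = True, lock = False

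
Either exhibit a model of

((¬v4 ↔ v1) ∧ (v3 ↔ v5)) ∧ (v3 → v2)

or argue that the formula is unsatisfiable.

v1=T, v2=F, v3=F, v4=F, v5=F

  (¬v4 ↔ v1) ∧ (v3 ↔ v5) = True
    ¬v4 ↔ v1 = True
      ¬v4 = True
    v3 ↔ v5 = True
  v3 → v2 = True
Both conjuncts True, so the formula holds.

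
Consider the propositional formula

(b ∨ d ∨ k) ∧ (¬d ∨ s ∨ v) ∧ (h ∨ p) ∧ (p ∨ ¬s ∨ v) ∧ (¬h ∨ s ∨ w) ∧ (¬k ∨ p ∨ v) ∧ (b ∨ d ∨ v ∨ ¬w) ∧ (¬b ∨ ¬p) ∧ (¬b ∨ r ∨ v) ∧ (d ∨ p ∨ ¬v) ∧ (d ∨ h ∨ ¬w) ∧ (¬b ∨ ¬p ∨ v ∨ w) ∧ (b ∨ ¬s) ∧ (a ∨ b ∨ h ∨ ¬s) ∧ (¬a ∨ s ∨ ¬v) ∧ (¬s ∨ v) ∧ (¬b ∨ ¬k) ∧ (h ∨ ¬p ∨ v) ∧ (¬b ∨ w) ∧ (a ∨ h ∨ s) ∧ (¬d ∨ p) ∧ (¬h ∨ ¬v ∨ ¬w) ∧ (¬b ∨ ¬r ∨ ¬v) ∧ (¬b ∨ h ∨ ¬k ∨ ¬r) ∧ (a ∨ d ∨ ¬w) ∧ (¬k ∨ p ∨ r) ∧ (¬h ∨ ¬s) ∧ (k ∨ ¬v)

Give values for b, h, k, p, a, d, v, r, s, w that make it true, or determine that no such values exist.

Set b = True.
  then (¬b ∨ ¬p) forces p = False.
  then (¬b ∨ ¬k) forces k = False.
  then (¬b ∨ w) forces w = True.
  then (¬d ∨ p) forces d = False.
  then (a ∨ d ∨ ¬w) forces a = True.
  then (k ∨ ¬v) forces v = False.
  then (h ∨ p) forces h = True.
  then (p ∨ ¬s ∨ v) forces s = False.
  then (¬b ∨ r ∨ v) forces r = True.
All clauses satisfied.

b=T, h=T, k=F, p=F, a=T, d=F, v=F, r=T, s=F, w=T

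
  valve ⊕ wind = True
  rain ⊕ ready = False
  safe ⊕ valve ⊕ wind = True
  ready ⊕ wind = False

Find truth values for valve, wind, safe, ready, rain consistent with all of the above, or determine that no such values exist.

valve: True, wind: False, safe: False, ready: False, rain: False

valve ⊕ wind = T ⊕ F = True ✓
rain ⊕ ready = F ⊕ F = False ✓
safe ⊕ valve ⊕ wind = F ⊕ T ⊕ F = True ✓
ready ⊕ wind = F ⊕ F = False ✓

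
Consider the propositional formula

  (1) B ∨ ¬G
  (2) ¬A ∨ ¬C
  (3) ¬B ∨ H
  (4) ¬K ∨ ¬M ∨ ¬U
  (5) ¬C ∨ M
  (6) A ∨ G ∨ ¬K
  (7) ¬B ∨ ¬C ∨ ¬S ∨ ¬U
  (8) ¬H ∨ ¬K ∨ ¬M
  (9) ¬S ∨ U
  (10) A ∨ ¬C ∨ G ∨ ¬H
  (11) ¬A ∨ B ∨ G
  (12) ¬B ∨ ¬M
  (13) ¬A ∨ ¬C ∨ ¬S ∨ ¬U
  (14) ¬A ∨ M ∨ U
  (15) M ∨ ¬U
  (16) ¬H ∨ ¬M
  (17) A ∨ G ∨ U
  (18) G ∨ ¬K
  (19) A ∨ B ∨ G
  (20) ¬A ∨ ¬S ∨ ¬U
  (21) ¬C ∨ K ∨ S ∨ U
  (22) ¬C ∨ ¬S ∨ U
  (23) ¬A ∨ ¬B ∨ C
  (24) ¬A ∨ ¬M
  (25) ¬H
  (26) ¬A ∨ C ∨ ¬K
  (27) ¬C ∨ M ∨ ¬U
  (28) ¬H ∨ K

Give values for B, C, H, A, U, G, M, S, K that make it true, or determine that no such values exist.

Case B = True:
  (¬B ∨ H) forces H = True.
  Clause (¬H) is falsified — contradiction.
Case B = False:
  (B ∨ ¬G) forces G = False.
  (¬A ∨ B ∨ G) forces A = False.
  Clause (A ∨ B ∨ G) is falsified — contradiction.
Both cases fail, so the formula is unsatisfiable.

No satisfying assignment exists.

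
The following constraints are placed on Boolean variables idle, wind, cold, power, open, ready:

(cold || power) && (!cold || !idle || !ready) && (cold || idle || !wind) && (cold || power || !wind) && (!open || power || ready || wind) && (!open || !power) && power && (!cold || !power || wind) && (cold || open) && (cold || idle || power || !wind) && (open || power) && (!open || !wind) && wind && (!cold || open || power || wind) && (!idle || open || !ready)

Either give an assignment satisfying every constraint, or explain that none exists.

idle: False, wind: True, cold: True, power: True, open: False, ready: False

Unit clause (power) forces power = True.
Unit clause (wind) forces wind = True.
In (!open || !power) only !open is left, so open = False.
In (cold || open) only cold is left, so cold = True.
Set idle = False.
Set ready = False.
All clauses satisfied.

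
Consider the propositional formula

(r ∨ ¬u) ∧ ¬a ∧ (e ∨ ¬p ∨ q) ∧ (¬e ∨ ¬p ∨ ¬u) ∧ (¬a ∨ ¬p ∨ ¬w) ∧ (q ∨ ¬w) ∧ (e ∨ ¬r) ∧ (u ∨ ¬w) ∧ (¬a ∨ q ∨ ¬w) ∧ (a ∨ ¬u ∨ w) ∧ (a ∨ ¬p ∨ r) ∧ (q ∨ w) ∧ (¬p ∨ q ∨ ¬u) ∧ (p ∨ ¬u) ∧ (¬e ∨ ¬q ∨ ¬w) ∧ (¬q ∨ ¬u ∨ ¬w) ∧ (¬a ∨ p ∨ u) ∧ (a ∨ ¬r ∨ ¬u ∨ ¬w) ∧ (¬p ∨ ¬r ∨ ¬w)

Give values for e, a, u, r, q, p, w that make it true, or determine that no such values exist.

Unit clause (¬a) forces a = False.
Set e = False.
  then (e ∨ ¬r) forces r = False.
  then (a ∨ ¬p ∨ r) forces p = False.
  then (p ∨ ¬u) forces u = False.
  then (u ∨ ¬w) forces w = False.
  then (q ∨ w) forces q = True.
All clauses satisfied.

e=F, a=F, u=F, r=F, q=T, p=F, w=F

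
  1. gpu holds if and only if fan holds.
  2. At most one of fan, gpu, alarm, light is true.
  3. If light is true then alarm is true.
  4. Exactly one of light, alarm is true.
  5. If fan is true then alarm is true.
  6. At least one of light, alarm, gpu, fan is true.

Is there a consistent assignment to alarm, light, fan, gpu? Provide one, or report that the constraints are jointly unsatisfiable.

alarm: True, light: False, fan: False, gpu: False

  (1) gpu=F, fan=F — same ✓
  (2) {fan, gpu, alarm, light}: 1 true — at most one ✓
  (3) light=F ⇒ alarm: vacuous ✓
  (4) {light, alarm}: 1 true — exactly one ✓
  (5) fan=F ⇒ alarm: vacuous ✓
  (6) {light, alarm, gpu, fan}: 1 true — at least one ✓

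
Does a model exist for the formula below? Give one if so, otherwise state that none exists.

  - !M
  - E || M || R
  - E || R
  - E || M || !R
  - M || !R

Unit clause (!M) forces M = False.
In (M || !R) only !R is left, so R = False.
In (E || M || R) only E is left, so E = True.
Check each clause:
  (!M): !M holds.
  (E || M || R): E holds.
  (E || R): E holds.
  (E || M || !R): E holds.
  (M || !R): !R holds.
All clauses satisfied.

E = True, M = False, R = False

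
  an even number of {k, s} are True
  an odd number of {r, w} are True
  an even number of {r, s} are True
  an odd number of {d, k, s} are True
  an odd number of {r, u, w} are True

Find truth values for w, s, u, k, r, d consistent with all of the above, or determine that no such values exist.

w = True, s = False, u = False, k = False, r = False, d = True

{k, s}: 0 true → even ✓
{r, w}: 1 true → odd ✓
{r, s}: 0 true → even ✓
{d, k, s}: 1 true → odd ✓
{r, u, w}: 1 true → odd ✓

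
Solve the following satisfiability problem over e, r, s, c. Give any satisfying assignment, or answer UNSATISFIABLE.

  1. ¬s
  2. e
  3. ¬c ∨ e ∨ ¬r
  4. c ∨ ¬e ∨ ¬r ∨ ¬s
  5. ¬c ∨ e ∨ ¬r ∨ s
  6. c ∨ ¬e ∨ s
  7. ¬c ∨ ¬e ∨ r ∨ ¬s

e: True; r: True; s: False; c: True

Unit clause (¬s) forces s = False.
Unit clause (e) forces e = True.
In (c ∨ ¬e ∨ s) only c is left, so c = True.
Set r = True.
All clauses satisfied.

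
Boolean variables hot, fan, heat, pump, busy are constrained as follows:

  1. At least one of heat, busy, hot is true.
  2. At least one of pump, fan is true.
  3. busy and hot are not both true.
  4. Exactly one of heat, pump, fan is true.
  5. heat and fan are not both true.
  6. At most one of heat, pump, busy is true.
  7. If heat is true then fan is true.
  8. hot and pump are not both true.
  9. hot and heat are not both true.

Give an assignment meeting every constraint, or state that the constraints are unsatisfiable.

hot: False, fan: True, heat: False, pump: False, busy: True

  (1) {heat, busy, hot}: 1 true — at least one ✓
  (2) {pump, fan}: 1 true — at least one ✓
  (3) busy=T, hot=F — not both ✓
  (4) {heat, pump, fan}: 1 true — exactly one ✓
  (5) heat=F, fan=T — not both ✓
  (6) {heat, pump, busy}: 1 true — at most one ✓
  (7) heat=F ⇒ fan: vacuous ✓
  (8) hot=F, pump=F — not both ✓
  (9) hot=F, heat=F — not both ✓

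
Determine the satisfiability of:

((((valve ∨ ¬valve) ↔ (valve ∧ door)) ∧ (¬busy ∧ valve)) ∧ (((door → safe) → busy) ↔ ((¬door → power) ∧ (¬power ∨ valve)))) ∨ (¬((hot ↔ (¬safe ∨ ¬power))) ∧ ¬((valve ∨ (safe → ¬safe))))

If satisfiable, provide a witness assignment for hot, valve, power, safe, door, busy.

hot = False, valve = True, power = True, safe = False, door = True, busy = False

  ((((valve ∨ ¬valve) ↔ (valve ∧ door)) ∧ (¬busy ∧ valve)) ∧ (((door → safe) → busy) ↔ ((¬door → power) ∧ (¬power ∨ valve)))) ∨ (¬((hot ↔ (¬safe ∨ ¬power))) ∧ ¬((valve ∨ (safe → ¬safe)))) = True
    (((valve ∨ ¬valve) ↔ (valve ∧ door)) ∧ (¬busy ∧ valve)) ∧ (((door → safe) → busy) ↔ ((¬door → power) ∧ (¬power ∨ valve))) = True
      ((valve ∨ ¬valve) ↔ (valve ∧ door)) ∧ (¬busy ∧ valve) = True
        (valve ∨ ¬valve) ↔ (valve ∧ door) = True
          valve ∨ ¬valve = True
            ¬valve = False
          valve ∧ door = True
        ¬busy ∧ valve = True
          ¬busy = True
      ((door → safe) → busy) ↔ ((¬door → power) ∧ (¬power ∨ valve)) = True
        (door → safe) → busy = True
          door → safe = False
        (¬door → power) ∧ (¬power ∨ valve) = True
          ¬door → power = True
            ¬door = False
          ¬power ∨ valve = True
            ¬power = False
    ¬((hot ↔ (¬safe ∨ ¬power))) ∧ ¬((valve ∨ (safe → ¬safe))) = False
      ¬((hot ↔ (¬safe ∨ ¬power))) = True
        hot ↔ (¬safe ∨ ¬power) = False
          ¬safe ∨ ¬power = True
            ¬safe = True
            ¬power = False
      ¬((valve ∨ (safe → ¬safe))) = False
        valve ∨ (safe → ¬safe) = True
          safe → ¬safe = True
            ¬safe = True
The formula evaluates to True.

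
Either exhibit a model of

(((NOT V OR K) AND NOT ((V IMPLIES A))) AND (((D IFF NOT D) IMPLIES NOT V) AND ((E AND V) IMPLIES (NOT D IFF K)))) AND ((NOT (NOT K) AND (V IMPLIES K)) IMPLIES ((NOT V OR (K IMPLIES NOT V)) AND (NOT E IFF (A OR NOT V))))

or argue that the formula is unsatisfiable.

UNSATISFIABLE

Case V = True: the formula simplifies to ((K AND NOT A) AND (NOT ((D IFF NOT D)) AND (E IMPLIES (NOT D IFF K)))) AND ((NOT (NOT K) AND K) IMPLIES (NOT K AND (NOT E IFF A))).
  K = True: the conjunct (NOT (NOT K) AND K) IMPLIES (NOT K AND (NOT E IFF A)) becomes (True AND True) IMPLIES (False AND (NOT E IFF A)) = False.
  K = False: the conjunct K is False.
Case V = False: the conjunct NOT ((V IMPLIES A)) becomes NOT ((False IMPLIES A)) = False.
Both cases fail — unsatisfiable.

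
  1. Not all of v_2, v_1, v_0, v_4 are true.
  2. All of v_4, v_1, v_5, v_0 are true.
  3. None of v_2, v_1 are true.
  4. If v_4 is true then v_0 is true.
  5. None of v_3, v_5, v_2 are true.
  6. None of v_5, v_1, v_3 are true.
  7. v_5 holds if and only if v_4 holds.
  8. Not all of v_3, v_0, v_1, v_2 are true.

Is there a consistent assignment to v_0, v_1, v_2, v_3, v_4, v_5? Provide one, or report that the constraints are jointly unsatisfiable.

The formula is unsatisfiable.

Case v_1 = True:
  Constraint (3) is violated (v_1=T) — contradiction.
Case v_1 = False:
  Constraint (2) is violated (v_1=F) — contradiction.
Both cases fail — unsatisfiable.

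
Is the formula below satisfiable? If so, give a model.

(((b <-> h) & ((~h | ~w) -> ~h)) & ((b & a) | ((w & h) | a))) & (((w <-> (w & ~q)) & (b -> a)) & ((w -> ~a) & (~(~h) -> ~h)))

a = True, b = False, h = False, w = False, q = False

  ((b <-> h) & ((~h | ~w) -> ~h)) & ((b & a) | ((w & h) | a)) = True
    (b <-> h) & ((~h | ~w) -> ~h) = True
      b <-> h = True
      (~h | ~w) -> ~h = True
        ~h | ~w = True
          ~h = True
          ~w = True
        ~h = True
    (b & a) | ((w & h) | a) = True
      b & a = False
      (w & h) | a = True
        w & h = False
  ((w <-> (w & ~q)) & (b -> a)) & ((w -> ~a) & (~(~h) -> ~h)) = True
    (w <-> (w & ~q)) & (b -> a) = True
      w <-> (w & ~q) = True
        w & ~q = False
          ~q = True
      b -> a = True
    (w -> ~a) & (~(~h) -> ~h) = True
      w -> ~a = True
        ~a = False
      ~(~h) -> ~h = True
        ~(~h) = False
          ~h = True
        ~h = True
Both conjuncts True, so the formula holds.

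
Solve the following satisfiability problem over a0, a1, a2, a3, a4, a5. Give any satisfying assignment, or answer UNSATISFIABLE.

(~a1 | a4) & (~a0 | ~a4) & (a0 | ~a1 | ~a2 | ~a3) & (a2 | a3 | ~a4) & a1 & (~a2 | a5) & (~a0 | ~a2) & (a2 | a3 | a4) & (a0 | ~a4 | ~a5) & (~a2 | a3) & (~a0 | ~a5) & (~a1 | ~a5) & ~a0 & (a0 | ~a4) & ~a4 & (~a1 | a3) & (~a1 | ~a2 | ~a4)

Case a1 = True:
  (~a1 | a4) forces a4 = True.
  Clause (~a4) is falsified — contradiction.
Case a1 = False:
  Clause (a1) is falsified — contradiction.
Both cases fail, so the formula is unsatisfiable.

Unsatisfiable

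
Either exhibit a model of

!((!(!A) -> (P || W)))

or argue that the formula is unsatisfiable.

P: False, W: False, A: True

  !((!(!A) -> (P || W))) = True
    !(!A) -> (P || W) = False
      !(!A) = True
        !A = False
      P || W = False
The formula evaluates to True.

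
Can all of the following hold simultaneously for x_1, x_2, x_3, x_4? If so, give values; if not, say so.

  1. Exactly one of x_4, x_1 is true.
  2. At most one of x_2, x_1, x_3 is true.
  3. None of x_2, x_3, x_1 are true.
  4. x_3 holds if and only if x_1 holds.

x_1: False; x_2: False; x_3: False; x_4: True

  (1) {x_4, x_1}: 1 true — exactly one ✓
  (2) {x_2, x_1, x_3}: 0 true — at most one ✓
  (3) {x_2, x_3, x_1}: 0 true — none ✓
  (4) x_3=F, x_1=F — same ✓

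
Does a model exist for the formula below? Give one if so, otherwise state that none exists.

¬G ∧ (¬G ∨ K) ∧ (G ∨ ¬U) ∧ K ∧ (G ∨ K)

Unit clause (¬G) forces G = False.
In (G ∨ ¬U) only ¬U is left, so U = False.
Unit clause (K) forces K = True.
Check each clause:
  (¬G): ¬G holds.
  (¬G ∨ K): ¬G holds.
  (G ∨ ¬U): ¬U holds.
  (K): K holds.
  (G ∨ K): K holds.
All clauses satisfied.

U: False, G: False, K: True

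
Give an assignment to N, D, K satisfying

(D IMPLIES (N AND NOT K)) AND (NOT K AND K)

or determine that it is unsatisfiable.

Case K = True: the conjunct NOT K is False.
Case K = False: the conjunct K is False.
Both cases fail — unsatisfiable.

Unsatisfiable — no assignment works.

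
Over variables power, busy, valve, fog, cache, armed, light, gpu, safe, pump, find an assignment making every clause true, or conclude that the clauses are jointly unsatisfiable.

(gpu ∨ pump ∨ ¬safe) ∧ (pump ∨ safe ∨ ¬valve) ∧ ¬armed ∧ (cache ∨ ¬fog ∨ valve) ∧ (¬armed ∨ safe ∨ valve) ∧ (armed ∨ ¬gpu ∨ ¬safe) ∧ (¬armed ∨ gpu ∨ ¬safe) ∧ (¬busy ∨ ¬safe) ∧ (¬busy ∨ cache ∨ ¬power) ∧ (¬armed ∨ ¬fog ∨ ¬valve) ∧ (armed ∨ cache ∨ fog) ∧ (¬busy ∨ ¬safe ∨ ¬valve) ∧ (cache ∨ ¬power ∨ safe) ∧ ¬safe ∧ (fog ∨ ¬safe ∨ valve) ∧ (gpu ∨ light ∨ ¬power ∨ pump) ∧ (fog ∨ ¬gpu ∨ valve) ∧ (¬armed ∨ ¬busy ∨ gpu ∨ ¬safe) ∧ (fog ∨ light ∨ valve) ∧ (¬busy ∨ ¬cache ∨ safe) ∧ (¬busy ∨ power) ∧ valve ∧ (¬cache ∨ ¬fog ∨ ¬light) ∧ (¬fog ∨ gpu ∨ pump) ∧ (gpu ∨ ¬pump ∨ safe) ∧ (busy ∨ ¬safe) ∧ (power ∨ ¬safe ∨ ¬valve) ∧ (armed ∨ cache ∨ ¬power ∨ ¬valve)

power: False; busy: False; valve: True; fog: False; cache: True; armed: False; light: False; gpu: True; safe: False; pump: True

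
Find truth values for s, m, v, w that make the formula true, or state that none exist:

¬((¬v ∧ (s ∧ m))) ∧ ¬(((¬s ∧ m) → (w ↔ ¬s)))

s = False, m = True, v = True, w = False

  ¬((¬v ∧ (s ∧ m))) = True
    ¬v ∧ (s ∧ m) = False
      ¬v = False
      s ∧ m = False
  ¬(((¬s ∧ m) → (w ↔ ¬s))) = True
    (¬s ∧ m) → (w ↔ ¬s) = False
      ¬s ∧ m = True
        ¬s = True
      w ↔ ¬s = False
        ¬s = True
Both conjuncts True, so the formula holds.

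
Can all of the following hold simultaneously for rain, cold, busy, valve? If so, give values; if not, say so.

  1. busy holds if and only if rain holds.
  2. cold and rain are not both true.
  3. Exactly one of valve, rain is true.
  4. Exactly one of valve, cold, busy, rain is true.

rain = False, cold = False, busy = False, valve = True

  (1) busy=F, rain=F — same ✓
  (2) cold=F, rain=F — not both ✓
  (3) {valve, rain}: 1 true — exactly one ✓
  (4) {valve, cold, busy, rain}: 1 true — exactly one ✓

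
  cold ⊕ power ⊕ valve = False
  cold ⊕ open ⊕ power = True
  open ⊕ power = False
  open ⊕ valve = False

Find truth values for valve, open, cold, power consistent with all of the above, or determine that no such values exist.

The formula is unsatisfiable.

Adding constraints 1, 2, 4 mod 2: every variable appears an even number of times on the left, so the left side is 0.
But the right sides sum to 1 (mod 2). 0 ≠ 1 — the system is inconsistent.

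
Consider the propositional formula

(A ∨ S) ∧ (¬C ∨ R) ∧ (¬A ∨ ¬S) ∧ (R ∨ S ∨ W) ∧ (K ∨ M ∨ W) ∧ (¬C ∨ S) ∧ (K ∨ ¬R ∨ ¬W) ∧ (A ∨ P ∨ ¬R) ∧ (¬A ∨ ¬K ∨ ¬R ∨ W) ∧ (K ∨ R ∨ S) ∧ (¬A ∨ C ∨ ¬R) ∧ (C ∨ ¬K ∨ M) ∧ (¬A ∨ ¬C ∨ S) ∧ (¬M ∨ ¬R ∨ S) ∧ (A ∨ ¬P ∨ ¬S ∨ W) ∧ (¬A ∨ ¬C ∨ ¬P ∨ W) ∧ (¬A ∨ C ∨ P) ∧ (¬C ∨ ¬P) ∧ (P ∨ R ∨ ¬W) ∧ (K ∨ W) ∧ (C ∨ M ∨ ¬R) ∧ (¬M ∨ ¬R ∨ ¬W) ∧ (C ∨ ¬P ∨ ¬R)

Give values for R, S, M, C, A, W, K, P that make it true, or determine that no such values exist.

R: False, S: True, M: True, C: False, A: False, W: True, K: False, P: True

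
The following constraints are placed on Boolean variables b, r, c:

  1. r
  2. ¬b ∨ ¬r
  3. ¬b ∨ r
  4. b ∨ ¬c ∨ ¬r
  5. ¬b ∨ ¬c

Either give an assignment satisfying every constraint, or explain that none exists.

b = False, r = True, c = False

Unit clause (r) forces r = True.
In (¬b ∨ ¬r) only ¬b is left, so b = False.
In (b ∨ ¬c ∨ ¬r) only ¬c is left, so c = False.
Check each clause:
  (r): r holds.
  (¬b ∨ ¬r): ¬b holds.
  (¬b ∨ r): ¬b holds.
  (b ∨ ¬c ∨ ¬r): ¬c holds.
  (¬b ∨ ¬c): ¬b holds.
All clauses satisfied.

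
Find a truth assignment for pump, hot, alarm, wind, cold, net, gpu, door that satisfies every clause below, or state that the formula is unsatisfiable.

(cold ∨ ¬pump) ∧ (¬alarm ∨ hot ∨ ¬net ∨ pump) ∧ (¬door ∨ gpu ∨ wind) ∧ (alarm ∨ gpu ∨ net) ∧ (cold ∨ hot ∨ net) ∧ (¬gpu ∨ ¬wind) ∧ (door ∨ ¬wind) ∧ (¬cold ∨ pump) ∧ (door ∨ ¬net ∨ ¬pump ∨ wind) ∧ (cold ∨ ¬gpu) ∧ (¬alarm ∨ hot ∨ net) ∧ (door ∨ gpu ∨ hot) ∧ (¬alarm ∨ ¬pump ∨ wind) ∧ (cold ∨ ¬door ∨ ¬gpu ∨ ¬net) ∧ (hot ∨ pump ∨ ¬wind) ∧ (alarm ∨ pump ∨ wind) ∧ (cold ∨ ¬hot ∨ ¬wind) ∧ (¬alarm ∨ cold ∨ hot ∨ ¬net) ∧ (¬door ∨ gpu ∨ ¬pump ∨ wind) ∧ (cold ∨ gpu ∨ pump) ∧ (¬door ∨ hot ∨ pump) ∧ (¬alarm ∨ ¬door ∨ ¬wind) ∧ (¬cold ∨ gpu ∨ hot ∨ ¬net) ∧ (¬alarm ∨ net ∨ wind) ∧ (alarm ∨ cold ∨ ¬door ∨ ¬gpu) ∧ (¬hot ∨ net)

Try pump = False:
  (¬cold ∨ pump) forces cold = False.
  (cold ∨ ¬gpu) forces gpu = False.
  clause (cold ∨ gpu ∨ pump) is falsified — backtrack.
So pump = True.
  then (cold ∨ ¬pump) forces cold = True.
Set hot = False.
Set alarm = False.
Try wind = True:
  (¬gpu ∨ ¬wind) forces gpu = False.
  (alarm ∨ gpu ∨ net) forces net = True.
  clause (¬cold ∨ gpu ∨ hot ∨ ¬net) is falsified — backtrack.
So wind = False.
Set net = False.
  then (alarm ∨ gpu ∨ net) forces gpu = True.
Set door = False.
All clauses satisfied.

pump: True, hot: False, alarm: False, wind: False, cold: True, net: False, gpu: True, door: False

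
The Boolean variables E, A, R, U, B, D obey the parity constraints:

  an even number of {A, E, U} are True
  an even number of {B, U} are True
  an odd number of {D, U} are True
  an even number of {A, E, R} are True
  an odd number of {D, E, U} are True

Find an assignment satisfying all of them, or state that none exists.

E = False, A = True, R = True, U = True, B = True, D = False

{A, E, U}: 2 true → even ✓
{B, U}: 2 true → even ✓
{D, U}: 1 true → odd ✓
{A, E, R}: 2 true → even ✓
{D, E, U}: 1 true → odd ✓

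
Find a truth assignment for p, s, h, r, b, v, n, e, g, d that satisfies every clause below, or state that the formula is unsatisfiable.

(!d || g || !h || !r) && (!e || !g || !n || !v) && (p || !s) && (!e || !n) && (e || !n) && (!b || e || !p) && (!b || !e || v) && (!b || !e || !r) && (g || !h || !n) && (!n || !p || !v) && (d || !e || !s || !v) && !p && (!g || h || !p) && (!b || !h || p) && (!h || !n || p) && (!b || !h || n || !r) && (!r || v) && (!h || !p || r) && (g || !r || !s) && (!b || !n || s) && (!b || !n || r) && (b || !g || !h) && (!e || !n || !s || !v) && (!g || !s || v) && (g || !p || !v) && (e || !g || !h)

Unit clause (!p) forces p = False.
In (p || !s) only !s is left, so s = False.
Set h = True.
  then (!b || !h || p) forces b = False.
  then (!h || !n || p) forces n = False.
  then (b || !g || !h) forces g = False.
Set r = True.
  then (!d || g || !h || !r) forces d = False.
  then (!r || v) forces v = True.
Set e = True.
All clauses satisfied.

p = False, s = False, h = True, r = True, b = False, v = True, n = False, e = True, g = False, d = False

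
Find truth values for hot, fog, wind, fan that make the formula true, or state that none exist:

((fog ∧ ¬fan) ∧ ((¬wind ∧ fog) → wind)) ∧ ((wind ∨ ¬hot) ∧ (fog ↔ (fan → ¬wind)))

hot: False, fog: True, wind: True, fan: False

  (fog ∧ ¬fan) ∧ ((¬wind ∧ fog) → wind) = True
    fog ∧ ¬fan = True
      ¬fan = True
    (¬wind ∧ fog) → wind = True
      ¬wind ∧ fog = False
        ¬wind = False
  (wind ∨ ¬hot) ∧ (fog ↔ (fan → ¬wind)) = True
    wind ∨ ¬hot = True
      ¬hot = True
    fog ↔ (fan → ¬wind) = True
      fan → ¬wind = True
        ¬wind = False
Both conjuncts True, so the formula holds.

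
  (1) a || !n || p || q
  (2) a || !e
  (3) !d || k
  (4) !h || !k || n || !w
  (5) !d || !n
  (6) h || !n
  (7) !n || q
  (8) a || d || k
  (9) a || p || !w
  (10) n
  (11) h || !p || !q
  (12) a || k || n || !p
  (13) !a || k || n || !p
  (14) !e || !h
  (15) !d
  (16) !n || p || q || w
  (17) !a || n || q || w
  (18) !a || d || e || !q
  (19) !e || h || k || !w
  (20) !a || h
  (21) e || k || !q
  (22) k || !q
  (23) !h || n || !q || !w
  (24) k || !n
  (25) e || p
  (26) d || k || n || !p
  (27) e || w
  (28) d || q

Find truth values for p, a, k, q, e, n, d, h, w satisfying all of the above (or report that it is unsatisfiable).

Unit clause (n) forces n = True.
Unit clause (!d) forces d = False.
In (k || !n) only k is left, so k = True.
In (d || q) only q is left, so q = True.
In (h || !n) only h is left, so h = True.
In (!e || !h) only !e is left, so e = False.
In (!a || d || e || !q) only !a is left, so a = False.
In (e || p) only p is left, so p = True.
In (e || w) only w is left, so w = True.
All clauses satisfied.

p = True, a = False, k = True, q = True, e = False, n = True, d = False, h = True, w = True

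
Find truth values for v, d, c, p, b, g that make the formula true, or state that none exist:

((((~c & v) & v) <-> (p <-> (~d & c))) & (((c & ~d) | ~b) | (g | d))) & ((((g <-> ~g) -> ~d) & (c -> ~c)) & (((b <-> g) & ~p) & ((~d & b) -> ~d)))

v: True; d: True; c: False; p: False; b: False; g: False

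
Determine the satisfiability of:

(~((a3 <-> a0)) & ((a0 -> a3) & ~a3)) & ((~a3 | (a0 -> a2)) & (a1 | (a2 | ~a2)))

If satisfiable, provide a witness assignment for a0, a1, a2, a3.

Case a3 = True: the conjunct ~a3 is False.
Case a3 = False: the formula simplifies to (~(~a0) & ~a0) & (a1 | (a2 | ~a2)).
  a0 = True: the conjunct ~a0 is False.
  a0 = False: the conjunct ~(~a0) becomes ~(~False) = False.
Both cases fail — unsatisfiable.

The formula is unsatisfiable.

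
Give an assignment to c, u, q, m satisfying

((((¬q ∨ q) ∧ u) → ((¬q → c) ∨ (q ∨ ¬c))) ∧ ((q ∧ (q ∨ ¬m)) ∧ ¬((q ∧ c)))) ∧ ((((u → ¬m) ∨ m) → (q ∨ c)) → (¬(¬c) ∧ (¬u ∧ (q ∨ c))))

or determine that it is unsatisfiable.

No satisfying assignment exists.

Case q = True: the formula simplifies to ¬c ∧ (¬(¬c) ∧ ¬u).
  c = True: the conjunct ¬c is False.
  c = False: the conjunct ¬(¬c) becomes ¬(¬False) = False.
Case q = False: the conjunct q is False.
Both cases fail — unsatisfiable.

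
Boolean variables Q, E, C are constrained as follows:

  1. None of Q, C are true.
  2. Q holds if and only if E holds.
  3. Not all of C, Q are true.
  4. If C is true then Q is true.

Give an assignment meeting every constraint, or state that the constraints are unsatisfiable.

Q = False, E = False, C = False

  (1) {Q, C}: 0 true — none ✓
  (2) Q=F, E=F — same ✓
  (3) {C, Q}: 0/2 true — not all ✓
  (4) C=F ⇒ Q: vacuous ✓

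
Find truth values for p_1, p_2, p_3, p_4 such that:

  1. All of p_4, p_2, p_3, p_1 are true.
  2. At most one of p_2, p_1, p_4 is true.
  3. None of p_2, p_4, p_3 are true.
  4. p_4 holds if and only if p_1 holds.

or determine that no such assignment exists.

Case p_2 = True:
  Constraint (3) is violated (p_2=T) — contradiction.
Case p_2 = False:
  Constraint (1) is violated (p_2=F) — contradiction.
Both cases fail — unsatisfiable.

UNSATISFIABLE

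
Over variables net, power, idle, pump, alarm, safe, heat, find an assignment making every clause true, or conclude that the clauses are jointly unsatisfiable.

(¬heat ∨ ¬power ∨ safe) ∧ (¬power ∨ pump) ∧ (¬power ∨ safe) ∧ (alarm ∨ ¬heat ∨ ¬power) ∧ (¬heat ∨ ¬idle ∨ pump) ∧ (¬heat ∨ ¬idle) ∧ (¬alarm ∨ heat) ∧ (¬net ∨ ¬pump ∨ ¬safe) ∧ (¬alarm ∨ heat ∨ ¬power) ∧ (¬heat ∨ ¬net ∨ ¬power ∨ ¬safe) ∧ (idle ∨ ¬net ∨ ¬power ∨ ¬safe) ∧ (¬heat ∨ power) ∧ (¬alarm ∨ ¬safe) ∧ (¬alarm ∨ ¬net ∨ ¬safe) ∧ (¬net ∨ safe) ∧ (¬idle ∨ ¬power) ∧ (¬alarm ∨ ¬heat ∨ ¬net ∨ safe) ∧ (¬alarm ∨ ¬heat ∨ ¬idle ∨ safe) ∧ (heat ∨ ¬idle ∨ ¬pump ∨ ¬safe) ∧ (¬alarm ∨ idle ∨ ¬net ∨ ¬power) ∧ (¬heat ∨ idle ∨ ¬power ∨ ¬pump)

Set net = False.
Set power = False.
  then (¬heat ∨ power) forces heat = False.
  then (¬alarm ∨ heat) forces alarm = False.
Set idle = True.
Set pump = False.
Set safe = False.
All clauses satisfied.

net=F; power=F; idle=T; pump=F; alarm=F; safe=F; heat=F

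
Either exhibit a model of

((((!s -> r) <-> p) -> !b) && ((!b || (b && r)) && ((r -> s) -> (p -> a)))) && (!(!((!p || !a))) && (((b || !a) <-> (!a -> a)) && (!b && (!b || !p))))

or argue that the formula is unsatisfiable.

Case b = True: the conjunct !b is False.
Case b = False: the formula simplifies to ((r -> s) -> (p -> a)) && (!(!((!p || !a))) && (!a <-> (!a -> a))).
  a = True: the conjunct !a <-> (!a -> a) becomes !True <-> (False -> True) = False.
  a = False: the conjunct !a <-> (!a -> a) becomes !False <-> (True -> False) = False.
Both cases fail — unsatisfiable.

UNSATISFIABLE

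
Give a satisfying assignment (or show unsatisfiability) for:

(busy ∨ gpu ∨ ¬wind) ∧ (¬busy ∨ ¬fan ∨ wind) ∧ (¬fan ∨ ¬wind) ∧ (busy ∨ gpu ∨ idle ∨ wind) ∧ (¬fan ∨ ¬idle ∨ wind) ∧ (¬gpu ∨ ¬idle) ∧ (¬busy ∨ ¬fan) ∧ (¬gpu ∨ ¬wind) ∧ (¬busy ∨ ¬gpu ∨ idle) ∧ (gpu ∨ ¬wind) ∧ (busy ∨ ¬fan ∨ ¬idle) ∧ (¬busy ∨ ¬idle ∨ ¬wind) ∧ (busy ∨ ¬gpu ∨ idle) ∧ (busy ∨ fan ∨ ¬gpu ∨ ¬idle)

gpu: False; busy: True; fan: False; idle: False; wind: False

Set gpu = False.
  then (gpu ∨ ¬wind) forces wind = False.
Set busy = True.
  then (¬busy ∨ ¬fan ∨ wind) forces fan = False.
Set idle = False.
All clauses satisfied.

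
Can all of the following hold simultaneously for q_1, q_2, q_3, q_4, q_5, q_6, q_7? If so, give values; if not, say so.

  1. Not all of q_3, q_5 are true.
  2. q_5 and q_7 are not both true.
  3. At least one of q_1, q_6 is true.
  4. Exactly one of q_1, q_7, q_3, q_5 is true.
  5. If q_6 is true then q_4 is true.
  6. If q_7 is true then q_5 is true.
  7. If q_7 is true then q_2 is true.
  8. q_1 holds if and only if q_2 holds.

q_1: False, q_2: False, q_3: False, q_4: True, q_5: True, q_6: True, q_7: False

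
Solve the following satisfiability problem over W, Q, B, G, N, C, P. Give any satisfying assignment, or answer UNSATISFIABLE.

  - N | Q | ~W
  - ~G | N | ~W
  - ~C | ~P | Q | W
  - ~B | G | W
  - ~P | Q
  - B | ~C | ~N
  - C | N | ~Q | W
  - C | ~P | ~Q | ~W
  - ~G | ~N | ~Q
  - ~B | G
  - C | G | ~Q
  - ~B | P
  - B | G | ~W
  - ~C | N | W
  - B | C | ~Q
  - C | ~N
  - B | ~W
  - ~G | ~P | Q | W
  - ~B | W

Set W = False.
  then (~B | W) forces B = False.
Set Q = False.
  then (~P | Q) forces P = False.
Set G = True.
Try N = True:
  (B | ~C | ~N) forces C = False.
  clause (C | ~N) is falsified — backtrack.
So N = False.
  then (~C | N | W) forces C = False.
All clauses satisfied.

W=F; Q=F; B=F; G=T; N=F; C=F; P=F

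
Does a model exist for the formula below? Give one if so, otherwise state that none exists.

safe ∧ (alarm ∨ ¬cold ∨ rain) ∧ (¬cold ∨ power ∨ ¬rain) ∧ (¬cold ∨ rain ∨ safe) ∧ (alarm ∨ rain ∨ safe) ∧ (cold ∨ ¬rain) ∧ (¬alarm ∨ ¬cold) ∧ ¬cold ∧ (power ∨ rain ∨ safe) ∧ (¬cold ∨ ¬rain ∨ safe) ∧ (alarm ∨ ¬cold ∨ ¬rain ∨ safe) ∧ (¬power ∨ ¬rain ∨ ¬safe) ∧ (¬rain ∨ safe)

alarm = False, power = False, rain = False, cold = False, safe = True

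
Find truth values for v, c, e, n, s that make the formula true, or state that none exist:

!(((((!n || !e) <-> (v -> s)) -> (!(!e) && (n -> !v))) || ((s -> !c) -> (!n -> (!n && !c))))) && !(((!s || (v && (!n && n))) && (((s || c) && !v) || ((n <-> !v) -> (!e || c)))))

No satisfying assignment exists.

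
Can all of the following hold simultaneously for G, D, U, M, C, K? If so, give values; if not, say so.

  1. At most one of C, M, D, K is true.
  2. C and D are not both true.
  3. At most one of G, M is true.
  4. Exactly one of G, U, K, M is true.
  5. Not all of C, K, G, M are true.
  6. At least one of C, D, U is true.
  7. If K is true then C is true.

G = False; D = True; U = True; M = False; C = False; K = False

  (1) {C, M, D, K}: 1 true — at most one ✓
  (2) C=F, D=T — not both ✓
  (3) {G, M}: 0 true — at most one ✓
  (4) {G, U, K, M}: 1 true — exactly one ✓
  (5) {C, K, G, M}: 0/4 true — not all ✓
  (6) {C, D, U}: 2 true — at least one ✓
  (7) K=F ⇒ C: vacuous ✓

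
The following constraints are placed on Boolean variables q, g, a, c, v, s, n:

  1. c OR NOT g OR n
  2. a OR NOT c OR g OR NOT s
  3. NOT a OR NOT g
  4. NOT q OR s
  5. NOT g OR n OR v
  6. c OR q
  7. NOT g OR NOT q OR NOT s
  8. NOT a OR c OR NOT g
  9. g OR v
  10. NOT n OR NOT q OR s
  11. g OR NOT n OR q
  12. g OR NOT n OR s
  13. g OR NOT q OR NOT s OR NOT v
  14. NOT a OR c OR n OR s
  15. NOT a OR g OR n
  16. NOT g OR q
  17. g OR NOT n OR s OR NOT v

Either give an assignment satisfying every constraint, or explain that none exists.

q = False, g = False, a = False, c = True, v = True, s = False, n = False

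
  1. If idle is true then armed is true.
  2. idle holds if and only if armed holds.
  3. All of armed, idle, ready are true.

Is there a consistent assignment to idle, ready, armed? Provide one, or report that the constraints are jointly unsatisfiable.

idle: True, ready: True, armed: True

  (1) idle=T ⇒ armed: T ✓
  (2) idle=T, armed=T — same ✓
  (3) {armed, idle, ready}: all 3 true ✓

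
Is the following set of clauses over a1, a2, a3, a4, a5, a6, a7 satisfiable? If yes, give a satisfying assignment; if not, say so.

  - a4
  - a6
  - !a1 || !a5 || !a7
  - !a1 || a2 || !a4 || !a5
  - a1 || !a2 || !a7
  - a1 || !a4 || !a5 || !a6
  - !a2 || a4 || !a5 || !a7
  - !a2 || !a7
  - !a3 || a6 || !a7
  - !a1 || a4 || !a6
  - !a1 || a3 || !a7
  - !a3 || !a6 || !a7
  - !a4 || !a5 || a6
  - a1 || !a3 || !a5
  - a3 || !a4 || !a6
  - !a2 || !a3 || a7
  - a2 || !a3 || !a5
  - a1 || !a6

a1 = True; a2 = False; a3 = True; a4 = True; a5 = False; a6 = True; a7 = False

Unit clause (a4) forces a4 = True.
Unit clause (a6) forces a6 = True.
In (a3 || !a4 || !a6) only a3 is left, so a3 = True.
In (a1 || !a6) only a1 is left, so a1 = True.
In (!a3 || !a6 || !a7) only !a7 is left, so a7 = False.
In (!a2 || !a3 || a7) only !a2 is left, so a2 = False.
In (a2 || !a3 || !a5) only !a5 is left, so a5 = False.
All clauses satisfied.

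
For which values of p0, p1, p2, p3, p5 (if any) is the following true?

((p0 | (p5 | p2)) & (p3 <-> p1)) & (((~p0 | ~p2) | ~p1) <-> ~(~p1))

p0: False, p1: True, p2: True, p3: True, p5: True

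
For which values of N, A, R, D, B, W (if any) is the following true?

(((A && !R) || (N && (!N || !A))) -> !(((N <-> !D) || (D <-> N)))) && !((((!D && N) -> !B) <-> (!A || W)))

N: True, A: True, R: True, D: True, B: False, W: False

  ((A && !R) || (N && (!N || !A))) -> !(((N <-> !D) || (D <-> N))) = True
    (A && !R) || (N && (!N || !A)) = False
      A && !R = False
        !R = False
      N && (!N || !A) = False
        !N || !A = False
          !N = False
          !A = False
    !(((N <-> !D) || (D <-> N))) = False
      (N <-> !D) || (D <-> N) = True
        N <-> !D = False
          !D = False
        D <-> N = True
  !((((!D && N) -> !B) <-> (!A || W))) = True
    ((!D && N) -> !B) <-> (!A || W) = False
      (!D && N) -> !B = True
        !D && N = False
          !D = False
        !B = True
      !A || W = False
        !A = False
Both conjuncts True, so the formula holds.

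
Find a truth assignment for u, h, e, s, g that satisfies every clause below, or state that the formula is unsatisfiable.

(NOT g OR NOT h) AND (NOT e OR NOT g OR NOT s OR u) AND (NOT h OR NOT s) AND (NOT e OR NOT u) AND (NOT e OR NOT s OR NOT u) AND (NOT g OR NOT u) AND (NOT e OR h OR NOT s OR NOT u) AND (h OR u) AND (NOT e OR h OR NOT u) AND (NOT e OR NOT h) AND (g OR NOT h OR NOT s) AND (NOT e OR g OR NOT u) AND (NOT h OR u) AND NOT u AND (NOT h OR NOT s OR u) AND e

No satisfying assignment exists.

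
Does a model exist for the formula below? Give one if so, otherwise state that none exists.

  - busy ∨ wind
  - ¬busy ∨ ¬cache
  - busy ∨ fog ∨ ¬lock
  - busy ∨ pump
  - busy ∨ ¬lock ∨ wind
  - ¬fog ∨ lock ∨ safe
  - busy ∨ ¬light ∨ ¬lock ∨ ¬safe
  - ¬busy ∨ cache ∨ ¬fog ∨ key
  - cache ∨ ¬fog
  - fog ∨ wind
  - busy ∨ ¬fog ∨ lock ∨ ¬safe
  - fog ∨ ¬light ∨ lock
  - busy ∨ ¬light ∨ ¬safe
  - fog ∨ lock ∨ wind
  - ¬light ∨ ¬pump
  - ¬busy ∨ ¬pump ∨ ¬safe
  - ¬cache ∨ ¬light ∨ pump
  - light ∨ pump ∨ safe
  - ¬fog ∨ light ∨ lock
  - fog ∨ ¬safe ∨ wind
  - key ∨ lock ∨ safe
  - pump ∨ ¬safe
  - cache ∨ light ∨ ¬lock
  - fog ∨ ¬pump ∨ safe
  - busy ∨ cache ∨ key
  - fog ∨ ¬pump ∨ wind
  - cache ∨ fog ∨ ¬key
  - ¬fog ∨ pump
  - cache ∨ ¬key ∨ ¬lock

Set safe = False.
Try lock = False:
  (¬fog ∨ lock ∨ safe) forces fog = False.
  (fog ∨ wind) forces wind = True.
  (fog ∨ ¬light ∨ lock) forces light = False.
  (light ∨ pump ∨ safe) forces pump = True.
  clause (fog ∨ ¬pump ∨ safe) is falsified — backtrack.
So lock = True.
Set key = False.
Try wind = False:
  (busy ∨ wind) forces busy = True.
  (¬busy ∨ ¬cache) forces cache = False.
  (¬busy ∨ cache ∨ ¬fog ∨ key) forces fog = False.
  clause (fog ∨ wind) is falsified — backtrack.
So wind = True.
Set pump = False.
  then (busy ∨ pump) forces busy = True.
  then (light ∨ pump ∨ safe) forces light = True.
  then (¬fog ∨ pump) forces fog = False.
  then (¬busy ∨ ¬cache) forces cache = False.
All clauses satisfied.

safe = False, lock = True, key = False, wind = True, pump = False, fog = False, busy = True, cache = False, light = True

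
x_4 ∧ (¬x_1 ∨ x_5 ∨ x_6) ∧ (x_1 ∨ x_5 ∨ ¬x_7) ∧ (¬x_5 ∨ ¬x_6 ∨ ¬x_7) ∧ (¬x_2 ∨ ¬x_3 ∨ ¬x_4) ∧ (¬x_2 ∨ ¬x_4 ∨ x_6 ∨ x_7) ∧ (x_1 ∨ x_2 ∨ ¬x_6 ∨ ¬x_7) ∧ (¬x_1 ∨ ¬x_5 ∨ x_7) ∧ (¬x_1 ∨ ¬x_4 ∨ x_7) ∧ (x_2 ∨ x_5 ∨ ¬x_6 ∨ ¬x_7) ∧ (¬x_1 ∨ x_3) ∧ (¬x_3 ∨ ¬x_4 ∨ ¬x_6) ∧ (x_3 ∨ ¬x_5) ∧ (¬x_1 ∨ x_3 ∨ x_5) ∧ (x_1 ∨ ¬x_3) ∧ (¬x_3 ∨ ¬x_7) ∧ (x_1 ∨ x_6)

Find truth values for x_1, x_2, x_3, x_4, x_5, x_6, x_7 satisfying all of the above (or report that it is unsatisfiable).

Unit clause (x_4) forces x_4 = True.
Try x_1 = True:
  (¬x_1 ∨ ¬x_4 ∨ x_7) forces x_7 = True.
  (¬x_1 ∨ x_3) forces x_3 = True.
  clause (¬x_3 ∨ ¬x_7) is falsified — backtrack.
So x_1 = False.
  then (x_1 ∨ ¬x_3) forces x_3 = False.
  then (x_1 ∨ x_6) forces x_6 = True.
  then (x_3 ∨ ¬x_5) forces x_5 = False.
  then (x_1 ∨ x_5 ∨ ¬x_7) forces x_7 = False.
Set x_2 = True.
All clauses satisfied.

x_1 = False, x_2 = True, x_3 = False, x_4 = True, x_5 = False, x_6 = True, x_7 = False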